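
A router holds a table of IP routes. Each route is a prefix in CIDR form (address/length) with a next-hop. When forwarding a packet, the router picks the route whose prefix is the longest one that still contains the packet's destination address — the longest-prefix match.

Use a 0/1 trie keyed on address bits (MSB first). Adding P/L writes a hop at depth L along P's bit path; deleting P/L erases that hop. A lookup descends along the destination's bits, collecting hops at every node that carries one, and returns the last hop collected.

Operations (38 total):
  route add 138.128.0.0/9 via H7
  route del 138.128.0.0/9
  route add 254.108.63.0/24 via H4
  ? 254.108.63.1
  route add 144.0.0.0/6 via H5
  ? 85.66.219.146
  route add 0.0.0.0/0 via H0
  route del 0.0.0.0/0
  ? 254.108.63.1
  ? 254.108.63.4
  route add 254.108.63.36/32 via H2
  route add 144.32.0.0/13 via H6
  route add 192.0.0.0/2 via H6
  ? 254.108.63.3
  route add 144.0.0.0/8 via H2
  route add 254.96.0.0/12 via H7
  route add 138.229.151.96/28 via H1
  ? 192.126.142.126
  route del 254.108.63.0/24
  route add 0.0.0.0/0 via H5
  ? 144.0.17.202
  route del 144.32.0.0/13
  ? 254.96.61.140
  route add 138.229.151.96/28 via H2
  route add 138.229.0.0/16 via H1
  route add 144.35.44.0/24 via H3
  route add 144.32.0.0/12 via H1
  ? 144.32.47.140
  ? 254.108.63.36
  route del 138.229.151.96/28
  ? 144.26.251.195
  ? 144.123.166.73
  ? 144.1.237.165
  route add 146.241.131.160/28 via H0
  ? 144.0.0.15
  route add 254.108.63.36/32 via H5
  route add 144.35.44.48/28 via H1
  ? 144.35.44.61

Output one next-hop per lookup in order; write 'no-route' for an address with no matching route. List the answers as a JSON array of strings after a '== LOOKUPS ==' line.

Process each operation:
  + 138.128.0.0/9 (H7) depth=9
  del 138.128.0.0/9 (clear depth 9)
  + 254.108.63.0/24 (H4) depth=24
  ? 254.108.63.1  path d0:-→d1:-→d2:-→d3:-→d4:-→d5:-→d6:-→d7:-→d8:-→d9:-→d10:-→d11:-→d12:-→d13:-→d14:-→d15:-→d16:-→d17:-→d18:-→d19:-→d20:-→d21:-→d22:-→d23:-→d24:H4  best=H4
  + 144.0.0.0/6 (H5) depth=6
  ? 85.66.219.146  path d0:-  best=no-route
  + 0.0.0.0/0 (H0) depth=0
  del 0.0.0.0/0 (clear depth 0)
  ? 254.108.63.1  path d0:-→d1:-→d2:-→d3:-→d4:-→d5:-→d6:-→d7:-→d8:-→d9:-→d10:-→d11:-→d12:-→d13:-→d14:-→d15:-→d16:-→d17:-→d18:-→d19:-→d20:-→d21:-→d22:-→d23:-→d24:H4  best=H4
  ? 254.108.63.4  path d0:-→d1:-→d2:-→d3:-→d4:-→d5:-→d6:-→d7:-→d8:-→d9:-→d10:-→d11:-→d12:-→d13:-→d14:-→d15:-→d16:-→d17:-→d18:-→d19:-→d20:-→d21:-→d22:-→d23:-→d24:H4  best=H4
  + 254.108.63.36/32 (H2) depth=32
  + 144.32.0.0/13 (H6) depth=13
  + 192.0.0.0/2 (H6) depth=2
  ? 254.108.63.3  path d0:-→d1:-→d2:H6→d3:-→d4:-→d5:-→d6:-→d7:-→d8:-→d9:-→d10:-→d11:-→d12:-→d13:-→d14:-→d15:-→d16:-→d17:-→d18:-→d19:-→d20:-→d21:-→d22:-→d23:-→d24:H4→d25:-→d26:-  best=H4
  + 144.0.0.0/8 (H2) depth=8
  + 254.96.0.0/12 (H7) depth=12
  + 138.229.151.96/28 (H1) depth=28
  ? 192.126.142.126  path d0:-→d1:-→d2:H6  best=H6
  del 254.108.63.0/24 (clear depth 24)
  + 0.0.0.0/0 (H5) depth=0
  ? 144.0.17.202  path d0:H5→d1:-→d2:-→d3:-→d4:-→d5:-→d6:H5→d7:-→d8:H2→d9:-→d10:-  best=H2
  del 144.32.0.0/13 (clear depth 13)
  ? 254.96.61.140  path d0:H5→d1:-→d2:H6→d3:-→d4:-→d5:-→d6:-→d7:-→d8:-→d9:-→d10:-→d11:-→d12:H7  best=H7
  + 138.229.151.96/28 (H2) depth=28
  + 138.229.0.0/16 (H1) depth=16
  + 144.35.44.0/24 (H3) depth=24
  + 144.32.0.0/12 (H1) depth=12
  ? 144.32.47.140  path d0:H5→d1:-→d2:-→d3:-→d4:-→d5:-→d6:H5→d7:-→d8:H2→d9:-→d10:-→d11:-→d12:H1→d13:-→d14:-  best=H1
  ? 254.108.63.36  path d0:H5→d1:-→d2:H6→d3:-→d4:-→d5:-→d6:-→d7:-→d8:-→d9:-→d10:-→d11:-→d12:H7→d13:-→d14:-→d15:-→d16:-→d17:-→d18:-→d19:-→d20:-→d21:-→d22:-→d23:-→d24:-→d25:-→d26:-→d27:-→d28:-→d29:-→d30:-→d31:-→d32:H2  best=H2
  del 138.229.151.96/28 (clear depth 28)
  ? 144.26.251.195  path d0:H5→d1:-→d2:-→d3:-→d4:-→d5:-→d6:H5→d7:-→d8:H2→d9:-→d10:-  best=H2
  ? 144.123.166.73  path d0:H5→d1:-→d2:-→d3:-→d4:-→d5:-→d6:H5→d7:-→d8:H2→d9:-  best=H2
  ? 144.1.237.165  path d0:H5→d1:-→d2:-→d3:-→d4:-→d5:-→d6:H5→d7:-→d8:H2→d9:-→d10:-  best=H2
  + 146.241.131.160/28 (H0) depth=28
  ? 144.0.0.15  path d0:H5→d1:-→d2:-→d3:-→d4:-→d5:-→d6:H5→d7:-→d8:H2→d9:-→d10:-  best=H2
  + 254.108.63.36/32 (H5) depth=32
  + 144.35.44.48/28 (H1) depth=28
  ? 144.35.44.61  path d0:H5→d1:-→d2:-→d3:-→d4:-→d5:-→d6:H5→d7:-→d8:H2→d9:-→d10:-→d11:-→d12:H1→d13:-→d14:-→d15:-→d16:-→d17:-→d18:-→d19:-→d20:-→d21:-→d22:-→d23:-→d24:H3→d25:-→d26:-→d27:-→d28:H1  best=H1

== LOOKUPS ==
["H4","no-route","H4","H4","H4","H6","H2","H7","H1","H2","H2","H2","H2","H2","H1"]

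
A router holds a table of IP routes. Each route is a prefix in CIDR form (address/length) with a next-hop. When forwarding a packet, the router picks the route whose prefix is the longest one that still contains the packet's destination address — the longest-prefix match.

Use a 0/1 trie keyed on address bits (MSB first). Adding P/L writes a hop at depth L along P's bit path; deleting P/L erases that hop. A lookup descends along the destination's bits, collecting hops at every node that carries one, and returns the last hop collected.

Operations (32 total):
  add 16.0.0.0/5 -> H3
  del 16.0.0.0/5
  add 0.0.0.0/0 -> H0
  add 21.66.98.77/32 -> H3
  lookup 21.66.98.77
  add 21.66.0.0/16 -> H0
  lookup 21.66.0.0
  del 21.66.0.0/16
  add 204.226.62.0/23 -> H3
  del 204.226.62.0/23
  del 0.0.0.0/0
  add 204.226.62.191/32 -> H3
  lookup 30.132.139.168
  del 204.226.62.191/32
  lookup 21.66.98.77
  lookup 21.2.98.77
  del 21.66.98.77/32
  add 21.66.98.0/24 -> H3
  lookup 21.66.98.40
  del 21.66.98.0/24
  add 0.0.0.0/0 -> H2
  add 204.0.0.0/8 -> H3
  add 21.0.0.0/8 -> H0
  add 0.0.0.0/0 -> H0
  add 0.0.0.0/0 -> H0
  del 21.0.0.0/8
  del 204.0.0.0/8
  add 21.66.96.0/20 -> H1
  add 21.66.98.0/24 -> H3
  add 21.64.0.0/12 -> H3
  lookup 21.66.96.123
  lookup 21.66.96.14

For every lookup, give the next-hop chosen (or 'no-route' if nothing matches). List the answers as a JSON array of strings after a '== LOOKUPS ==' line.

Process each operation:
  add 16.0.0.0/5 -> H3 at depth 5
  - 16.0.0.0/5 clear@5
  add 0.0.0.0/0 -> H0 at depth 0
  add 21.66.98.77/32 -> H3 at depth 32
  lookup 21.66.98.77: bits 00010101010000100110001001001101 walk d0:H0→d1:-→d2:-→d3:-→d4:-→d5:-→d6:-→d7:-→d8:-→d9:-→d10:-→d11:-→d12:-→d13:-→d14:-→d15:-→d16:-→d17:-→d18:-→d19:-→d20:-→d21:-→d22:-→d23:-→d24:-→d25:-→d26:-→d27:-→d28:-→d29:-→d30:-→d31:-→d32:H3 -> H3
  add 21.66.0.0/16 -> H0 at depth 16
  lookup 21.66.0.0: bits 00010101010000100 walk d0:H0→d1:-→d2:-→d3:-→d4:-→d5:-→d6:-→d7:-→d8:-→d9:-→d10:-→d11:-→d12:-→d13:-→d14:-→d15:-→d16:H0→d17:- -> H0
  - 21.66.0.0/16 clear@16
  add 204.226.62.0/23 -> H3 at depth 23
  - 204.226.62.0/23 clear@23
  - 0.0.0.0/0 clear@0
  add 204.226.62.191/32 -> H3 at depth 32
  lookup 30.132.139.168: bits 0001 walk d0:-→d1:-→d2:-→d3:-→d4:- -> no-route
  - 204.226.62.191/32 clear@32
  lookup 21.66.98.77: bits 00010101010000100110001001001101 walk d0:-→d1:-→d2:-→d3:-→d4:-→d5:-→d6:-→d7:-→d8:-→d9:-→d10:-→d11:-→d12:-→d13:-→d14:-→d15:-→d16:-→d17:-→d18:-→d19:-→d20:-→d21:-→d22:-→d23:-→d24:-→d25:-→d26:-→d27:-→d28:-→d29:-→d30:-→d31:-→d32:H3 -> H3
  lookup 21.2.98.77: bits 000101010 walk d0:-→d1:-→d2:-→d3:-→d4:-→d5:-→d6:-→d7:-→d8:-→d9:- -> no-route
  - 21.66.98.77/32 clear@32
  add 21.66.98.0/24 -> H3 at depth 24
  lookup 21.66.98.40: bits 0001010101000010011000100 walk d0:-→d1:-→d2:-→d3:-→d4:-→d5:-→d6:-→d7:-→d8:-→d9:-→d10:-→d11:-→d12:-→d13:-→d14:-→d15:-→d16:-→d17:-→d18:-→d19:-→d20:-→d21:-→d22:-→d23:-→d24:H3→d25:- -> H3
  - 21.66.98.0/24 clear@24
  add 0.0.0.0/0 -> H2 at depth 0
  add 204.0.0.0/8 -> H3 at depth 8
  add 21.0.0.0/8 -> H0 at depth 8
  add 0.0.0.0/0 -> H0 at depth 0
  add 0.0.0.0/0 -> H0 at depth 0
  - 21.0.0.0/8 clear@8
  - 204.0.0.0/8 clear@8
  add 21.66.96.0/20 -> H1 at depth 20
  add 21.66.98.0/24 -> H3 at depth 24
  add 21.64.0.0/12 -> H3 at depth 12
  lookup 21.66.96.123: bits 0001010101000010011000 walk d0:H0→d1:-→d2:-→d3:-→d4:-→d5:-→d6:-→d7:-→d8:-→d9:-→d10:-→d11:-→d12:H3→d13:-→d14:-→d15:-→d16:-→d17:-→d18:-→d19:-→d20:H1→d21:-→d22:- -> H1
  lookup 21.66.96.14: bits 0001010101000010011000 walk d0:H0→d1:-→d2:-→d3:-→d4:-→d5:-→d6:-→d7:-→d8:-→d9:-→d10:-→d11:-→d12:H3→d13:-→d14:-→d15:-→d16:-→d17:-→d18:-→d19:-→d20:H1→d21:-→d22:- -> H1

== LOOKUPS ==
["H3","H0","no-route","H3","no-route","H3","H1","H1"]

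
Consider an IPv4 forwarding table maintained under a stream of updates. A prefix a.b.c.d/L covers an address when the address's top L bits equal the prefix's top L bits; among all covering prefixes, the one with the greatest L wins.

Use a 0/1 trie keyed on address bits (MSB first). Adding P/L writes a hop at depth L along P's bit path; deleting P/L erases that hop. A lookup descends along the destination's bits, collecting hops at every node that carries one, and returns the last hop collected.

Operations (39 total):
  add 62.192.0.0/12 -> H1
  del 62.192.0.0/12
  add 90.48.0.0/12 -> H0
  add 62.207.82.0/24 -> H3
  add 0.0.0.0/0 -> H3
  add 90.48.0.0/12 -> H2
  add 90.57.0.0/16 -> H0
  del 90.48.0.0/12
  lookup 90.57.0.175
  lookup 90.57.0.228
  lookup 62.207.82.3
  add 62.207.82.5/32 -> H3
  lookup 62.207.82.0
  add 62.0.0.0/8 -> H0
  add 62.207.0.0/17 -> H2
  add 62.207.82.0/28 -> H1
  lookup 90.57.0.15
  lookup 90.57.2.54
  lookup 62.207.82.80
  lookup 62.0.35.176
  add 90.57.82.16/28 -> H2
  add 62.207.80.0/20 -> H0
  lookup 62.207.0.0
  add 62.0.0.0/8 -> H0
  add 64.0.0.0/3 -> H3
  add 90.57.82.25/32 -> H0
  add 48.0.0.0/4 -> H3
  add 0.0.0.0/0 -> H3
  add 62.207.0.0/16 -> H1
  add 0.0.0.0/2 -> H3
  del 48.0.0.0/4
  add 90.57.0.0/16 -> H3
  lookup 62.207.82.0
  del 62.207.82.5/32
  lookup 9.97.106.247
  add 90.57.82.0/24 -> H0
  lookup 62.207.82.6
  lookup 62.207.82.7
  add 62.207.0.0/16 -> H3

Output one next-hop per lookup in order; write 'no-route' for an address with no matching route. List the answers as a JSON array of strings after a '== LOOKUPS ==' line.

Apply in order:
  + 62.192.0.0/12 (H1) depth=12
  - 62.192.0.0/12 clear@12
  + 90.48.0.0/12 (H0) depth=12
  + 62.207.82.0/24 (H3) depth=24
  + 0.0.0.0/0 (H3) depth=0
  + 90.48.0.0/12 (H2) depth=12
  + 90.57.0.0/16 (H0) depth=16
  - 90.48.0.0/12 clear@12
  Q 90.57.0.175: descend 0101101000111001 ; hops seen [H3,H0] ; pick H0
  Q 90.57.0.228: descend 0101101000111001 ; hops seen [H3,H0] ; pick H0
  Q 62.207.82.3: descend 001111101100111101010010 ; hops seen [H3,H3] ; pick H3
  + 62.207.82.5/32 (H3) depth=32
  Q 62.207.82.0: descend 00111110110011110101001000000 ; hops seen [H3,H3] ; pick H3
  + 62.0.0.0/8 (H0) depth=8
  + 62.207.0.0/17 (H2) depth=17
  + 62.207.82.0/28 (H1) depth=28
  Q 90.57.0.15: descend 0101101000111001 ; hops seen [H3,H0] ; pick H0
  Q 90.57.2.54: descend 0101101000111001 ; hops seen [H3,H0] ; pick H0
  Q 62.207.82.80: descend 0011111011001111010100100 ; hops seen [H3,H0,H2,H3] ; pick H3
  Q 62.0.35.176: descend 00111110 ; hops seen [H3,H0] ; pick H0
  + 90.57.82.16/28 (H2) depth=28
  + 62.207.80.0/20 (H0) depth=20
  Q 62.207.0.0: descend 00111110110011110 ; hops seen [H3,H0,H2] ; pick H2
  + 62.0.0.0/8 (H0) depth=8
  + 64.0.0.0/3 (H3) depth=3
  + 90.57.82.25/32 (H0) depth=32
  + 48.0.0.0/4 (H3) depth=4
  + 0.0.0.0/0 (H3) depth=0
  + 62.207.0.0/16 (H1) depth=16
  + 0.0.0.0/2 (H3) depth=2
  - 48.0.0.0/4 clear@4
  + 90.57.0.0/16 (H3) depth=16
  Q 62.207.82.0: descend 00111110110011110101001000000 ; hops seen [H3,H3,H0,H1,H2,H0,H3,H1] ; pick H1
  - 62.207.82.5/32 clear@32
  Q 9.97.106.247: descend 00 ; hops seen [H3,H3] ; pick H3
  + 90.57.82.0/24 (H0) depth=24
  Q 62.207.82.6: descend 001111101100111101010010000001 ; hops seen [H3,H3,H0,H1,H2,H0,H3,H1] ; pick H1
  Q 62.207.82.7: descend 001111101100111101010010000001 ; hops seen [H3,H3,H0,H1,H2,H0,H3,H1] ; pick H1
  + 62.207.0.0/16 (H3) depth=16

== LOOKUPS ==
["H0","H0","H3","H3","H0","H0","H3","H0","H2","H1","H3","H1","H1"]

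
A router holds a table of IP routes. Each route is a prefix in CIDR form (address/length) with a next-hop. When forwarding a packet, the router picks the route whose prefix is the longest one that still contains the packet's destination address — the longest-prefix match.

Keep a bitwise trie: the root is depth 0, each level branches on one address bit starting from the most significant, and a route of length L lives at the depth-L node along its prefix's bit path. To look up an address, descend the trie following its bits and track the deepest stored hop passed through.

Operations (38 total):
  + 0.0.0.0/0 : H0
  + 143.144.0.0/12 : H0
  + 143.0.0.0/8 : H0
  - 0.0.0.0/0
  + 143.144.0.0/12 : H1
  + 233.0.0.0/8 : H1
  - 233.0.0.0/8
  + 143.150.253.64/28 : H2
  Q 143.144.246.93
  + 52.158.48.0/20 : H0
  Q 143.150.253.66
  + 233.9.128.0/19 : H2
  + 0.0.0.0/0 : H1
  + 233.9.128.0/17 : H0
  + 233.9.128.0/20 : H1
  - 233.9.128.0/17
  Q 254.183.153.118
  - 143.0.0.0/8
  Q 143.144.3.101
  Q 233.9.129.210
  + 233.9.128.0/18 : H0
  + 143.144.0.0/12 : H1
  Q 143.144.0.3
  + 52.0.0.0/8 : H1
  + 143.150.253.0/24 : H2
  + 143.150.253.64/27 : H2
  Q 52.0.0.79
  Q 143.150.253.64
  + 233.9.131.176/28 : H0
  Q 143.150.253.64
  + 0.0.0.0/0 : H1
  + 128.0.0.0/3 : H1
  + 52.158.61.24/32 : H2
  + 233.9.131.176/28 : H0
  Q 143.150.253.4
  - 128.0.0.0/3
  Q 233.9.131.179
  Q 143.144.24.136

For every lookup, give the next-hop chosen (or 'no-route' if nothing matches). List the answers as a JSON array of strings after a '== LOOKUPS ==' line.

Trace:
  + 0.0.0.0/0 (H0) depth=0
  + 143.144.0.0/12 (H0) depth=12
  + 143.0.0.0/8 (H0) depth=8
  del 0.0.0.0/0 (clear depth 0)
  + 143.144.0.0/12 (H1) depth=12
  + 233.0.0.0/8 (H1) depth=8
  del 233.0.0.0/8 (clear depth 8)
  + 143.150.253.64/28 (H2) depth=28
  Q 143.144.246.93: descend 1000111110010 ; hops seen [H0,H1] ; pick H1
  + 52.158.48.0/20 (H0) depth=20
  Q 143.150.253.66: descend 1000111110010110111111010100 ; hops seen [H0,H1,H2] ; pick H2
  + 233.9.128.0/19 (H2) depth=19
  + 0.0.0.0/0 (H1) depth=0
  + 233.9.128.0/17 (H0) depth=17
  + 233.9.128.0/20 (H1) depth=20
  del 233.9.128.0/17 (clear depth 17)
  Q 254.183.153.118: descend 111 ; hops seen [H1] ; pick H1
  del 143.0.0.0/8 (clear depth 8)
  Q 143.144.3.101: descend 1000111110010 ; hops seen [H1,H1] ; pick H1
  Q 233.9.129.210: descend 11101001000010011000 ; hops seen [H1,H2,H1] ; pick H1
  + 233.9.128.0/18 (H0) depth=18
  + 143.144.0.0/12 (H1) depth=12
  Q 143.144.0.3: descend 1000111110010 ; hops seen [H1,H1] ; pick H1
  + 52.0.0.0/8 (H1) depth=8
  + 143.150.253.0/24 (H2) depth=24
  + 143.150.253.64/27 (H2) depth=27
  Q 52.0.0.79: descend 00110100 ; hops seen [H1,H1] ; pick H1
  Q 143.150.253.64: descend 1000111110010110111111010100 ; hops seen [H1,H1,H2,H2,H2] ; pick H2
  + 233.9.131.176/28 (H0) depth=28
  Q 143.150.253.64: descend 1000111110010110111111010100 ; hops seen [H1,H1,H2,H2,H2] ; pick H2
  + 0.0.0.0/0 (H1) depth=0
  + 128.0.0.0/3 (H1) depth=3
  + 52.158.61.24/32 (H2) depth=32
  + 233.9.131.176/28 (H0) depth=28
  Q 143.150.253.4: descend 1000111110010110111111010 ; hops seen [H1,H1,H1,H2] ; pick H2
  del 128.0.0.0/3 (clear depth 3)
  Q 233.9.131.179: descend 1110100100001001100000111011 ; hops seen [H1,H0,H2,H1,H0] ; pick H0
  Q 143.144.24.136: descend 1000111110010 ; hops seen [H1,H1] ; pick H1

== LOOKUPS ==
["H1","H2","H1","H1","H1","H1","H1","H2","H2","H2","H0","H1"]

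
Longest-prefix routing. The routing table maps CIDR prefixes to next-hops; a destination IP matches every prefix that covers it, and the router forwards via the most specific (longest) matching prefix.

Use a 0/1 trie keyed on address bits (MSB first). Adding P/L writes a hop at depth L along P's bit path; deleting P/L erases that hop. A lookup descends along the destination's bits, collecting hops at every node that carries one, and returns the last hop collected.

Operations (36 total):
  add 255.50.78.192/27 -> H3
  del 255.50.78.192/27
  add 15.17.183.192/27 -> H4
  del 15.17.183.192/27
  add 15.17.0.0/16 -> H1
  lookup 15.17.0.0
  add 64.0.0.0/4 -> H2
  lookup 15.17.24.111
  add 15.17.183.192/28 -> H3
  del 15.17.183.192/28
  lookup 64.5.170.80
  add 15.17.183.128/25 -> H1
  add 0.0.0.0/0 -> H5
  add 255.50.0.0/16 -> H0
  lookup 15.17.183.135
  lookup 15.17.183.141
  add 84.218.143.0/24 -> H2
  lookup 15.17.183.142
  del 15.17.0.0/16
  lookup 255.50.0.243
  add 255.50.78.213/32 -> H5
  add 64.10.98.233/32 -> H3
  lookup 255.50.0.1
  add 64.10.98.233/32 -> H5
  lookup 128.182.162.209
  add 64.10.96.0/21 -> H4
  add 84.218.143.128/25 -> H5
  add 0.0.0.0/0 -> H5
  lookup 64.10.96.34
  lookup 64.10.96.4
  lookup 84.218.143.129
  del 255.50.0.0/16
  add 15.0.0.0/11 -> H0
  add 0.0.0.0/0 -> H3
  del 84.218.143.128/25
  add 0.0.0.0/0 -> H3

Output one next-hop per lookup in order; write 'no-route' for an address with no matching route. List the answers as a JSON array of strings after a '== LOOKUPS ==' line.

Process each operation:
  add 255.50.78.192/27 -> H3 at depth 27
  - 255.50.78.192/27 clear@27
  add 15.17.183.192/27 -> H4 at depth 27
  - 15.17.183.192/27 clear@27
  add 15.17.0.0/16 -> H1 at depth 16
  ? 15.17.0.0  path d0:-→d1:-→d2:-→d3:-→d4:-→d5:-→d6:-→d7:-→d8:-→d9:-→d10:-→d11:-→d12:-→d13:-→d14:-→d15:-→d16:H1  best=H1
  add 64.0.0.0/4 -> H2 at depth 4
  ? 15.17.24.111  path d0:-→d1:-→d2:-→d3:-→d4:-→d5:-→d6:-→d7:-→d8:-→d9:-→d10:-→d11:-→d12:-→d13:-→d14:-→d15:-→d16:H1  best=H1
  add 15.17.183.192/28 -> H3 at depth 28
  - 15.17.183.192/28 clear@28
  ? 64.5.170.80  path d0:-→d1:-→d2:-→d3:-→d4:H2  best=H2
  add 15.17.183.128/25 -> H1 at depth 25
  add 0.0.0.0/0 -> H5 at depth 0
  add 255.50.0.0/16 -> H0 at depth 16
  ? 15.17.183.135  path d0:H5→d1:-→d2:-→d3:-→d4:-→d5:-→d6:-→d7:-→d8:-→d9:-→d10:-→d11:-→d12:-→d13:-→d14:-→d15:-→d16:H1→d17:-→d18:-→d19:-→d20:-→d21:-→d22:-→d23:-→d24:-→d25:H1  best=H1
  ? 15.17.183.141  path d0:H5→d1:-→d2:-→d3:-→d4:-→d5:-→d6:-→d7:-→d8:-→d9:-→d10:-→d11:-→d12:-→d13:-→d14:-→d15:-→d16:H1→d17:-→d18:-→d19:-→d20:-→d21:-→d22:-→d23:-→d24:-→d25:H1  best=H1
  add 84.218.143.0/24 -> H2 at depth 24
  ? 15.17.183.142  path d0:H5→d1:-→d2:-→d3:-→d4:-→d5:-→d6:-→d7:-→d8:-→d9:-→d10:-→d11:-→d12:-→d13:-→d14:-→d15:-→d16:H1→d17:-→d18:-→d19:-→d20:-→d21:-→d22:-→d23:-→d24:-→d25:H1  best=H1
  - 15.17.0.0/16 clear@16
  ? 255.50.0.243  path d0:H5→d1:-→d2:-→d3:-→d4:-→d5:-→d6:-→d7:-→d8:-→d9:-→d10:-→d11:-→d12:-→d13:-→d14:-→d15:-→d16:H0→d17:-  best=H0
  add 255.50.78.213/32 -> H5 at depth 32
  add 64.10.98.233/32 -> H3 at depth 32
  ? 255.50.0.1  path d0:H5→d1:-→d2:-→d3:-→d4:-→d5:-→d6:-→d7:-→d8:-→d9:-→d10:-→d11:-→d12:-→d13:-→d14:-→d15:-→d16:H0→d17:-  best=H0
  add 64.10.98.233/32 -> H5 at depth 32
  ? 128.182.162.209  path d0:H5→d1:-  best=H5
  add 64.10.96.0/21 -> H4 at depth 21
  add 84.218.143.128/25 -> H5 at depth 25
  add 0.0.0.0/0 -> H5 at depth 0
  ? 64.10.96.34  path d0:H5→d1:-→d2:-→d3:-→d4:H2→d5:-→d6:-→d7:-→d8:-→d9:-→d10:-→d11:-→d12:-→d13:-→d14:-→d15:-→d16:-→d17:-→d18:-→d19:-→d20:-→d21:H4→d22:-  best=H4
  ? 64.10.96.4  path d0:H5→d1:-→d2:-→d3:-→d4:H2→d5:-→d6:-→d7:-→d8:-→d9:-→d10:-→d11:-→d12:-→d13:-→d14:-→d15:-→d16:-→d17:-→d18:-→d19:-→d20:-→d21:H4→d22:-  best=H4
  ? 84.218.143.129  path d0:H5→d1:-→d2:-→d3:-→d4:-→d5:-→d6:-→d7:-→d8:-→d9:-→d10:-→d11:-→d12:-→d13:-→d14:-→d15:-→d16:-→d17:-→d18:-→d19:-→d20:-→d21:-→d22:-→d23:-→d24:H2→d25:H5  best=H5
  - 255.50.0.0/16 clear@16
  add 15.0.0.0/11 -> H0 at depth 11
  add 0.0.0.0/0 -> H3 at depth 0
  - 84.218.143.128/25 clear@25
  add 0.0.0.0/0 -> H3 at depth 0

== LOOKUPS ==
["H1","H1","H2","H1","H1","H1","H0","H0","H5","H4","H4","H5"]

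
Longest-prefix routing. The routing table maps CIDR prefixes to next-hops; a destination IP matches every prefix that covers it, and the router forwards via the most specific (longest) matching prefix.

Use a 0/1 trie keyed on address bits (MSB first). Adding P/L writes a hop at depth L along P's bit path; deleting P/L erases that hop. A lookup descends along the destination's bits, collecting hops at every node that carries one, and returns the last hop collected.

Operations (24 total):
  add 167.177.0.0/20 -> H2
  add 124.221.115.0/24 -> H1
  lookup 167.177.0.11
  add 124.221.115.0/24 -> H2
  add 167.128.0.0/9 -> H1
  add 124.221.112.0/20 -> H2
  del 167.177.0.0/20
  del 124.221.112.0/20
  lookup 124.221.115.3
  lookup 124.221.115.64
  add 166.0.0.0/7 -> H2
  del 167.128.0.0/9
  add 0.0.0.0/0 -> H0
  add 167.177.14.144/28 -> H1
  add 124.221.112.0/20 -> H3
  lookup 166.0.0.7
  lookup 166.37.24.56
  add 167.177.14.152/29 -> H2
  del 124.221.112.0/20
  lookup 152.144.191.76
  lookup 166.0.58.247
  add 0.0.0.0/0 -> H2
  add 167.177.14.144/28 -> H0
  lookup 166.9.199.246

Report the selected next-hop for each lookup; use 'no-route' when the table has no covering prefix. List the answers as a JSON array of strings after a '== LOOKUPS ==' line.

Process each operation:
  add 167.177.0.0/20 -> H2 at depth 20
  add 124.221.115.0/24 -> H1 at depth 24
  Q 167.177.0.11: descend 10100111101100010000 ; hops seen [H2] ; pick H2
  add 124.221.115.0/24 -> H2 at depth 24
  add 167.128.0.0/9 -> H1 at depth 9
  add 124.221.112.0/20 -> H2 at depth 20
  - 167.177.0.0/20 clear@20
  - 124.221.112.0/20 clear@20
  Q 124.221.115.3: descend 011111001101110101110011 ; hops seen [H2] ; pick H2
  Q 124.221.115.64: descend 011111001101110101110011 ; hops seen [H2] ; pick H2
  add 166.0.0.0/7 -> H2 at depth 7
  - 167.128.0.0/9 clear@9
  add 0.0.0.0/0 -> H0 at depth 0
  add 167.177.14.144/28 -> H1 at depth 28
  add 124.221.112.0/20 -> H3 at depth 20
  Q 166.0.0.7: descend 1010011 ; hops seen [H0,H2] ; pick H2
  Q 166.37.24.56: descend 1010011 ; hops seen [H0,H2] ; pick H2
  add 167.177.14.152/29 -> H2 at depth 29
  - 124.221.112.0/20 clear@20
  Q 152.144.191.76: descend 10 ; hops seen [H0] ; pick H0
  Q 166.0.58.247: descend 1010011 ; hops seen [H0,H2] ; pick H2
  add 0.0.0.0/0 -> H2 at depth 0
  add 167.177.14.144/28 -> H0 at depth 28
  Q 166.9.199.246: descend 1010011 ; hops seen [H2,H2] ; pick H2

== LOOKUPS ==
["H2","H2","H2","H2","H2","H0","H2","H2"]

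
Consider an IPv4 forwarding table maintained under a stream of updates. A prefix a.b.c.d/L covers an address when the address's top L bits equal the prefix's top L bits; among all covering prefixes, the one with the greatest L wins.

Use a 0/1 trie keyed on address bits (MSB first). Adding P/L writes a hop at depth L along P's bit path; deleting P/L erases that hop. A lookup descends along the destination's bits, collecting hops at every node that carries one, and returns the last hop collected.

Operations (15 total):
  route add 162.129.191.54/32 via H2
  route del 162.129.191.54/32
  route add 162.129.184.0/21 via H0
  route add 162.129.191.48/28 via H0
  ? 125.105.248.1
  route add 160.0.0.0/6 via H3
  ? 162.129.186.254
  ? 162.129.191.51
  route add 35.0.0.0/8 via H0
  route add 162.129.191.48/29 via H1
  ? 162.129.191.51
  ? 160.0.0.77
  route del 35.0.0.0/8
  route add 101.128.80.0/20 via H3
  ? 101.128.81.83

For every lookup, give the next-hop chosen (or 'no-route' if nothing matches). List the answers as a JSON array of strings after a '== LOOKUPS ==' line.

Process each operation:
  + 162.129.191.54/32 (H2) depth=32
  del 162.129.191.54/32 (clear depth 32)
  + 162.129.184.0/21 (H0) depth=21
  + 162.129.191.48/28 (H0) depth=28
  Q 125.105.248.1: descend ε ; hops seen [∅] ; pick no-route
  + 160.0.0.0/6 (H3) depth=6
  Q 162.129.186.254: descend 101000101000000110111 ; hops seen [H3,H0] ; pick H0
  Q 162.129.191.51: descend 10100010100000011011111100110 ; hops seen [H3,H0,H0] ; pick H0
  + 35.0.0.0/8 (H0) depth=8
  + 162.129.191.48/29 (H1) depth=29
  Q 162.129.191.51: descend 10100010100000011011111100110 ; hops seen [H3,H0,H0,H1] ; pick H1
  Q 160.0.0.77: descend 101000 ; hops seen [H3] ; pick H3
  del 35.0.0.0/8 (clear depth 8)
  + 101.128.80.0/20 (H3) depth=20
  Q 101.128.81.83: descend 01100101100000000101 ; hops seen [H3] ; pick H3

== LOOKUPS ==
["no-route","H0","H0","H1","H3","H3"]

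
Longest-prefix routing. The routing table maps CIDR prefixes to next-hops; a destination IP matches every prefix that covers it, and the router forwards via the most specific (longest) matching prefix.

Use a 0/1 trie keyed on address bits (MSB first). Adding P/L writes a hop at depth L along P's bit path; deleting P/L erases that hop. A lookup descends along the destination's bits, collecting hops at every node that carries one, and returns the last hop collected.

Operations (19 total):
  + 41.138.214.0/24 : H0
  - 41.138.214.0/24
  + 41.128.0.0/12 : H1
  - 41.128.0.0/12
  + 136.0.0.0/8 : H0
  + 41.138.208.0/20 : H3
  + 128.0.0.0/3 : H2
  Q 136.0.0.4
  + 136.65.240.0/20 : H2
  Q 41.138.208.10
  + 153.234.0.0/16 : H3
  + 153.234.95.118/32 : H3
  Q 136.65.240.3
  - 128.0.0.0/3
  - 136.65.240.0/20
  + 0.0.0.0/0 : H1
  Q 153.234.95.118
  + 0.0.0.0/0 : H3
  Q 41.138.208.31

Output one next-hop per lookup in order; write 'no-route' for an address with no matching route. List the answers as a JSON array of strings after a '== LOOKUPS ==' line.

Trace:
  add 41.138.214.0/24 -> H0 at depth 24
  - 41.138.214.0/24 clear@24
  add 41.128.0.0/12 -> H1 at depth 12
  - 41.128.0.0/12 clear@12
  add 136.0.0.0/8 -> H0 at depth 8
  add 41.138.208.0/20 -> H3 at depth 20
  add 128.0.0.0/3 -> H2 at depth 3
  ? 136.0.0.4  path d0:-→d1:-→d2:-→d3:H2→d4:-→d5:-→d6:-→d7:-→d8:H0  best=H0
  add 136.65.240.0/20 -> H2 at depth 20
  ? 41.138.208.10  path d0:-→d1:-→d2:-→d3:-→d4:-→d5:-→d6:-→d7:-→d8:-→d9:-→d10:-→d11:-→d12:-→d13:-→d14:-→d15:-→d16:-→d17:-→d18:-→d19:-→d20:H3→d21:-  best=H3
  add 153.234.0.0/16 -> H3 at depth 16
  add 153.234.95.118/32 -> H3 at depth 32
  ? 136.65.240.3  path d0:-→d1:-→d2:-→d3:H2→d4:-→d5:-→d6:-→d7:-→d8:H0→d9:-→d10:-→d11:-→d12:-→d13:-→d14:-→d15:-→d16:-→d17:-→d18:-→d19:-→d20:H2  best=H2
  - 128.0.0.0/3 clear@3
  - 136.65.240.0/20 clear@20
  add 0.0.0.0/0 -> H1 at depth 0
  ? 153.234.95.118  path d0:H1→d1:-→d2:-→d3:-→d4:-→d5:-→d6:-→d7:-→d8:-→d9:-→d10:-→d11:-→d12:-→d13:-→d14:-→d15:-→d16:H3→d17:-→d18:-→d19:-→d20:-→d21:-→d22:-→d23:-→d24:-→d25:-→d26:-→d27:-→d28:-→d29:-→d30:-→d31:-→d32:H3  best=H3
  add 0.0.0.0/0 -> H3 at depth 0
  ? 41.138.208.31  path d0:H3→d1:-→d2:-→d3:-→d4:-→d5:-→d6:-→d7:-→d8:-→d9:-→d10:-→d11:-→d12:-→d13:-→d14:-→d15:-→d16:-→d17:-→d18:-→d19:-→d20:H3→d21:-  best=H3

== LOOKUPS ==
["H0","H3","H2","H3","H3"]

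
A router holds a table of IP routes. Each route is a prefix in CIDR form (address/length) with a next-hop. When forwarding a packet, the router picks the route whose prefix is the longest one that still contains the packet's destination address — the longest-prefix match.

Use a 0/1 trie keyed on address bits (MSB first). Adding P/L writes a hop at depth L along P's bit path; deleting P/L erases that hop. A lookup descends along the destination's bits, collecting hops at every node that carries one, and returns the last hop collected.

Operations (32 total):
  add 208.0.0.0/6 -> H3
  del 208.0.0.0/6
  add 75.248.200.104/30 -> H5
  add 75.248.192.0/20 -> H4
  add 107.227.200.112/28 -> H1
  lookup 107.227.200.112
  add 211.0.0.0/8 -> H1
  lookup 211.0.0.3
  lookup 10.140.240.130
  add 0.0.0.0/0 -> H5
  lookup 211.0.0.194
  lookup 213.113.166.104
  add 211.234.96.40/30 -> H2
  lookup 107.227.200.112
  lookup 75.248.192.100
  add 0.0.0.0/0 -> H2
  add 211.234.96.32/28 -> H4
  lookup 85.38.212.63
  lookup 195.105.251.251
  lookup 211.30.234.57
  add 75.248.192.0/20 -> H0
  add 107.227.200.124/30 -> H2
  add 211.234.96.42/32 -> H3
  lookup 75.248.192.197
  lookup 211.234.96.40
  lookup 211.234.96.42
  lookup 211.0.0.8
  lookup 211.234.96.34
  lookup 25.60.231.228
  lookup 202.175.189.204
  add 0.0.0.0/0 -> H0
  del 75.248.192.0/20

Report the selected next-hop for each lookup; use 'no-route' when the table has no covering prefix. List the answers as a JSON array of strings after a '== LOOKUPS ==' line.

Process each operation:
  add 208.0.0.0/6 -> H3 at depth 6
  - 208.0.0.0/6 clear@6
  add 75.248.200.104/30 -> H5 at depth 30
  add 75.248.192.0/20 -> H4 at depth 20
  add 107.227.200.112/28 -> H1 at depth 28
  Q 107.227.200.112: descend 0110101111100011110010000111 ; hops seen [H1] ; pick H1
  add 211.0.0.0/8 -> H1 at depth 8
  Q 211.0.0.3: descend 11010011 ; hops seen [H1] ; pick H1
  Q 10.140.240.130: descend 0 ; hops seen [∅] ; pick no-route
  add 0.0.0.0/0 -> H5 at depth 0
  Q 211.0.0.194: descend 11010011 ; hops seen [H5,H1] ; pick H1
  Q 213.113.166.104: descend 11010 ; hops seen [H5] ; pick H5
  add 211.234.96.40/30 -> H2 at depth 30
  Q 107.227.200.112: descend 0110101111100011110010000111 ; hops seen [H5,H1] ; pick H1
  Q 75.248.192.100: descend 01001011111110001100 ; hops seen [H5,H4] ; pick H4
  add 0.0.0.0/0 -> H2 at depth 0
  add 211.234.96.32/28 -> H4 at depth 28
  Q 85.38.212.63: descend 010 ; hops seen [H2] ; pick H2
  Q 195.105.251.251: descend 110 ; hops seen [H2] ; pick H2
  Q 211.30.234.57: descend 11010011 ; hops seen [H2,H1] ; pick H1
  add 75.248.192.0/20 -> H0 at depth 20
  add 107.227.200.124/30 -> H2 at depth 30
  add 211.234.96.42/32 -> H3 at depth 32
  Q 75.248.192.197: descend 01001011111110001100 ; hops seen [H2,H0] ; pick H0
  Q 211.234.96.40: descend 110100111110101001100000001010 ; hops seen [H2,H1,H4,H2] ; pick H2
  Q 211.234.96.42: descend 11010011111010100110000000101010 ; hops seen [H2,H1,H4,H2,H3] ; pick H3
  Q 211.0.0.8: descend 11010011 ; hops seen [H2,H1] ; pick H1
  Q 211.234.96.34: descend 1101001111101010011000000010 ; hops seen [H2,H1,H4] ; pick H4
  Q 25.60.231.228: descend 0 ; hops seen [H2] ; pick H2
  Q 202.175.189.204: descend 110 ; hops seen [H2] ; pick H2
  add 0.0.0.0/0 -> H0 at depth 0
  - 75.248.192.0/20 clear@20

== LOOKUPS ==
["H1","H1","no-route","H1","H5","H1","H4","H2","H2","H1","H0","H2","H3","H1","H4","H2","H2"]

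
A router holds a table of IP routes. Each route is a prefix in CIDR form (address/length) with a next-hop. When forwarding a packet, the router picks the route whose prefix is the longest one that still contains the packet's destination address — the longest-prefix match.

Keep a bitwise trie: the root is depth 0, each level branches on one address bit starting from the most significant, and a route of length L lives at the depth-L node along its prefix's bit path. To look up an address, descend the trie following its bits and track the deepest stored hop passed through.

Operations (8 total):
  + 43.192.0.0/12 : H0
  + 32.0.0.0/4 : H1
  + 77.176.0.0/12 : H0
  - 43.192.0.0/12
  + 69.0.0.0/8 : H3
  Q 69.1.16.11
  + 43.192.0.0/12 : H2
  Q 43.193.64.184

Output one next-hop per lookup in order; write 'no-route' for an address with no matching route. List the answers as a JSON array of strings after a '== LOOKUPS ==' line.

Trace:
  + 43.192.0.0/12 (H0) depth=12
  + 32.0.0.0/4 (H1) depth=4
  + 77.176.0.0/12 (H0) depth=12
  - 43.192.0.0/12 clear@12
  + 69.0.0.0/8 (H3) depth=8
  ? 69.1.16.11  path d0:-→d1:-→d2:-→d3:-→d4:-→d5:-→d6:-→d7:-→d8:H3  best=H3
  + 43.192.0.0/12 (H2) depth=12
  ? 43.193.64.184  path d0:-→d1:-→d2:-→d3:-→d4:H1→d5:-→d6:-→d7:-→d8:-→d9:-→d10:-→d11:-→d12:H2  best=H2

== LOOKUPS ==
["H3","H2"]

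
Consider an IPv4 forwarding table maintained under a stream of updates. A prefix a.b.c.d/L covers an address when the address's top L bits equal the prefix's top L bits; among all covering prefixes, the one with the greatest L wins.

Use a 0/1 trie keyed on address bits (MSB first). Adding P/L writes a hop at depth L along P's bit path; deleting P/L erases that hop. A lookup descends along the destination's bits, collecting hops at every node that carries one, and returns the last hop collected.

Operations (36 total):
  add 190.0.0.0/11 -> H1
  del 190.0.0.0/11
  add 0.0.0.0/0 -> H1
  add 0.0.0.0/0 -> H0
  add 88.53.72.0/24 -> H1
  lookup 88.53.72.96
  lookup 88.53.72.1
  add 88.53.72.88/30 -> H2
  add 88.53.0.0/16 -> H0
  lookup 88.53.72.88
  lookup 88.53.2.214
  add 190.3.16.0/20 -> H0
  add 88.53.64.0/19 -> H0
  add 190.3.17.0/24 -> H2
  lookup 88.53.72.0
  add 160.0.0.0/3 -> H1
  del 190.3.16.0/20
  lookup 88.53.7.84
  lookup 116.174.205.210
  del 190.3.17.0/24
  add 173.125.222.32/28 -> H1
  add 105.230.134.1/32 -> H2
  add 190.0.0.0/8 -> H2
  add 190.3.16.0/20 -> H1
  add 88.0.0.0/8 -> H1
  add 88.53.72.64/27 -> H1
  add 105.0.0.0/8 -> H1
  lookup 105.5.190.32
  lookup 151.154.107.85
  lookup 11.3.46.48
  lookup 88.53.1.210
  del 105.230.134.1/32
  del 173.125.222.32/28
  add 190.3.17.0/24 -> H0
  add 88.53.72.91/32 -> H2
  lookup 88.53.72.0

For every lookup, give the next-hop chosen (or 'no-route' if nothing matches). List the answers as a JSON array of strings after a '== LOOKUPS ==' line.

Trace:
  add 190.0.0.0/11 -> H1 at depth 11
  del 190.0.0.0/11 (clear depth 11)
  add 0.0.0.0/0 -> H1 at depth 0
  add 0.0.0.0/0 -> H0 at depth 0
  add 88.53.72.0/24 -> H1 at depth 24
  ? 88.53.72.96  path d0:H0→d1:-→d2:-→d3:-→d4:-→d5:-→d6:-→d7:-→d8:-→d9:-→d10:-→d11:-→d12:-→d13:-→d14:-→d15:-→d16:-→d17:-→d18:-→d19:-→d20:-→d21:-→d22:-→d23:-→d24:H1  best=H1
  ? 88.53.72.1  path d0:H0→d1:-→d2:-→d3:-→d4:-→d5:-→d6:-→d7:-→d8:-→d9:-→d10:-→d11:-→d12:-→d13:-→d14:-→d15:-→d16:-→d17:-→d18:-→d19:-→d20:-→d21:-→d22:-→d23:-→d24:H1  best=H1
  add 88.53.72.88/30 -> H2 at depth 30
  add 88.53.0.0/16 -> H0 at depth 16
  ? 88.53.72.88  path d0:H0→d1:-→d2:-→d3:-→d4:-→d5:-→d6:-→d7:-→d8:-→d9:-→d10:-→d11:-→d12:-→d13:-→d14:-→d15:-→d16:H0→d17:-→d18:-→d19:-→d20:-→d21:-→d22:-→d23:-→d24:H1→d25:-→d26:-→d27:-→d28:-→d29:-→d30:H2  best=H2
  ? 88.53.2.214  path d0:H0→d1:-→d2:-→d3:-→d4:-→d5:-→d6:-→d7:-→d8:-→d9:-→d10:-→d11:-→d12:-→d13:-→d14:-→d15:-→d16:H0→d17:-  best=H0
  add 190.3.16.0/20 -> H0 at depth 20
  add 88.53.64.0/19 -> H0 at depth 19
  add 190.3.17.0/24 -> H2 at depth 24
  ? 88.53.72.0  path d0:H0→d1:-→d2:-→d3:-→d4:-→d5:-→d6:-→d7:-→d8:-→d9:-→d10:-→d11:-→d12:-→d13:-→d14:-→d15:-→d16:H0→d17:-→d18:-→d19:H0→d20:-→d21:-→d22:-→d23:-→d24:H1→d25:-  best=H1
  add 160.0.0.0/3 -> H1 at depth 3
  del 190.3.16.0/20 (clear depth 20)
  ? 88.53.7.84  path d0:H0→d1:-→d2:-→d3:-→d4:-→d5:-→d6:-→d7:-→d8:-→d9:-→d10:-→d11:-→d12:-→d13:-→d14:-→d15:-→d16:H0→d17:-  best=H0
  ? 116.174.205.210  path d0:H0→d1:-→d2:-  best=H0
  del 190.3.17.0/24 (clear depth 24)
  add 173.125.222.32/28 -> H1 at depth 28
  add 105.230.134.1/32 -> H2 at depth 32
  add 190.0.0.0/8 -> H2 at depth 8
  add 190.3.16.0/20 -> H1 at depth 20
  add 88.0.0.0/8 -> H1 at depth 8
  add 88.53.72.64/27 -> H1 at depth 27
  add 105.0.0.0/8 -> H1 at depth 8
  ? 105.5.190.32  path d0:H0→d1:-→d2:-→d3:-→d4:-→d5:-→d6:-→d7:-→d8:H1  best=H1
  ? 151.154.107.85  path d0:H0→d1:-→d2:-  best=H0
  ? 11.3.46.48  path d0:H0→d1:-  best=H0
  ? 88.53.1.210  path d0:H0→d1:-→d2:-→d3:-→d4:-→d5:-→d6:-→d7:-→d8:H1→d9:-→d10:-→d11:-→d12:-→d13:-→d14:-→d15:-→d16:H0→d17:-  best=H0
  del 105.230.134.1/32 (clear depth 32)
  del 173.125.222.32/28 (clear depth 28)
  add 190.3.17.0/24 -> H0 at depth 24
  add 88.53.72.91/32 -> H2 at depth 32
  ? 88.53.72.0  path d0:H0→d1:-→d2:-→d3:-→d4:-→d5:-→d6:-→d7:-→d8:H1→d9:-→d10:-→d11:-→d12:-→d13:-→d14:-→d15:-→d16:H0→d17:-→d18:-→d19:H0→d20:-→d21:-→d22:-→d23:-→d24:H1→d25:-  best=H1

== LOOKUPS ==
["H1","H1","H2","H0","H1","H0","H0","H1","H0","H0","H0","H1"]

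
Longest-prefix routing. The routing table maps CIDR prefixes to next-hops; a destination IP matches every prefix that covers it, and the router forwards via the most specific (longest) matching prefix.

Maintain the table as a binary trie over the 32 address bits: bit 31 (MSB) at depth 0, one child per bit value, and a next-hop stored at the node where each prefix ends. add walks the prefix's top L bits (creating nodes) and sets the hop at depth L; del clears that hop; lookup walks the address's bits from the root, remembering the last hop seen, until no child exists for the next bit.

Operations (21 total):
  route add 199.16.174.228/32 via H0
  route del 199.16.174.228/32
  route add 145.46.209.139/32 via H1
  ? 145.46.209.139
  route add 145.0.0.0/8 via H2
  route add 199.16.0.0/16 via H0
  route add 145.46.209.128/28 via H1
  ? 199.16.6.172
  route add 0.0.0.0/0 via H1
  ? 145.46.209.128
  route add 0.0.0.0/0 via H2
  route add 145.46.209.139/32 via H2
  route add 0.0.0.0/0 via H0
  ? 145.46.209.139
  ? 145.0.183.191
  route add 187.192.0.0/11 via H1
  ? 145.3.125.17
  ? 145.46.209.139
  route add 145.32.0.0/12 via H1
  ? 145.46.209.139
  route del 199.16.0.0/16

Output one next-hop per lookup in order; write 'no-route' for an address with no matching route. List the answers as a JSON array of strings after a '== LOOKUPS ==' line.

Process each operation:
  add 199.16.174.228/32 -> H0 at depth 32
  del 199.16.174.228/32 (clear depth 32)
  add 145.46.209.139/32 -> H1 at depth 32
  Q 145.46.209.139: descend 10010001001011101101000110001011 ; hops seen [H1] ; pick H1
  add 145.0.0.0/8 -> H2 at depth 8
  add 199.16.0.0/16 -> H0 at depth 16
  add 145.46.209.128/28 -> H1 at depth 28
  Q 199.16.6.172: descend 1100011100010000 ; hops seen [H0] ; pick H0
  add 0.0.0.0/0 -> H1 at depth 0
  Q 145.46.209.128: descend 1001000100101110110100011000 ; hops seen [H1,H2,H1] ; pick H1
  add 0.0.0.0/0 -> H2 at depth 0
  add 145.46.209.139/32 -> H2 at depth 32
  add 0.0.0.0/0 -> H0 at depth 0
  Q 145.46.209.139: descend 10010001001011101101000110001011 ; hops seen [H0,H2,H1,H2] ; pick H2
  Q 145.0.183.191: descend 1001000100 ; hops seen [H0,H2] ; pick H2
  add 187.192.0.0/11 -> H1 at depth 11
  Q 145.3.125.17: descend 1001000100 ; hops seen [H0,H2] ; pick H2
  Q 145.46.209.139: descend 10010001001011101101000110001011 ; hops seen [H0,H2,H1,H2] ; pick H2
  add 145.32.0.0/12 -> H1 at depth 12
  Q 145.46.209.139: descend 10010001001011101101000110001011 ; hops seen [H0,H2,H1,H1,H2] ; pick H2
  del 199.16.0.0/16 (clear depth 16)

== LOOKUPS ==
["H1","H0","H1","H2","H2","H2","H2","H2"]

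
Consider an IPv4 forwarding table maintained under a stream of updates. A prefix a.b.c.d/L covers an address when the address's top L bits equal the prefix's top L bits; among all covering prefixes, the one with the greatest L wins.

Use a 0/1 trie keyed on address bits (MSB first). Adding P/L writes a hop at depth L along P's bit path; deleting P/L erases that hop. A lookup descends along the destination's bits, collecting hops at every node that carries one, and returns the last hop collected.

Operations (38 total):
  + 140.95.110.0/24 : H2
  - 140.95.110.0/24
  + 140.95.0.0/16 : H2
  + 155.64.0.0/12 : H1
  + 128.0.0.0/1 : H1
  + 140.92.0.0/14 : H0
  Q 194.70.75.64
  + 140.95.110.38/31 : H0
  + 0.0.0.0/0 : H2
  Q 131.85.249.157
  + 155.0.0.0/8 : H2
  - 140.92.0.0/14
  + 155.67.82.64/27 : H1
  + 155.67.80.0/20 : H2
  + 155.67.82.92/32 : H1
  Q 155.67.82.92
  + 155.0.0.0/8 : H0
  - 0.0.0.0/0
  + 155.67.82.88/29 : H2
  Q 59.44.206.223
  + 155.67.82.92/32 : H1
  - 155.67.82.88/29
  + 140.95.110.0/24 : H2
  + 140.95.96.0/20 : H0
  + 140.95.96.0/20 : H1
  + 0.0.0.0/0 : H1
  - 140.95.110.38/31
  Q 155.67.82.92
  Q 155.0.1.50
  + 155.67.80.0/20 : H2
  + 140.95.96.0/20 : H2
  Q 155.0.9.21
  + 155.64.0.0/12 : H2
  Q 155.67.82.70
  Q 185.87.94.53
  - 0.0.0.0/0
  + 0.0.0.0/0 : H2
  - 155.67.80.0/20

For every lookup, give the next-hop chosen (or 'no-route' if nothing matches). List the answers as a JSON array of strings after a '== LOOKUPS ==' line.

Process each operation:
  add 140.95.110.0/24 -> H2 at depth 24
  - 140.95.110.0/24 clear@24
  add 140.95.0.0/16 -> H2 at depth 16
  add 155.64.0.0/12 -> H1 at depth 12
  add 128.0.0.0/1 -> H1 at depth 1
  add 140.92.0.0/14 -> H0 at depth 14
  ? 194.70.75.64  path d0:-→d1:H1  best=H1
  add 140.95.110.38/31 -> H0 at depth 31
  add 0.0.0.0/0 -> H2 at depth 0
  ? 131.85.249.157  path d0:H2→d1:H1→d2:-→d3:-→d4:-  best=H1
  add 155.0.0.0/8 -> H2 at depth 8
  - 140.92.0.0/14 clear@14
  add 155.67.82.64/27 -> H1 at depth 27
  add 155.67.80.0/20 -> H2 at depth 20
  add 155.67.82.92/32 -> H1 at depth 32
  ? 155.67.82.92  path d0:H2→d1:H1→d2:-→d3:-→d4:-→d5:-→d6:-→d7:-→d8:H2→d9:-→d10:-→d11:-→d12:H1→d13:-→d14:-→d15:-→d16:-→d17:-→d18:-→d19:-→d20:H2→d21:-→d22:-→d23:-→d24:-→d25:-→d26:-→d27:H1→d28:-→d29:-→d30:-→d31:-→d32:H1  best=H1
  add 155.0.0.0/8 -> H0 at depth 8
  - 0.0.0.0/0 clear@0
  add 155.67.82.88/29 -> H2 at depth 29
  ? 59.44.206.223  path d0:-  best=no-route
  add 155.67.82.92/32 -> H1 at depth 32
  - 155.67.82.88/29 clear@29
  add 140.95.110.0/24 -> H2 at depth 24
  add 140.95.96.0/20 -> H0 at depth 20
  add 140.95.96.0/20 -> H1 at depth 20
  add 0.0.0.0/0 -> H1 at depth 0
  - 140.95.110.38/31 clear@31
  ? 155.67.82.92  path d0:H1→d1:H1→d2:-→d3:-→d4:-→d5:-→d6:-→d7:-→d8:H0→d9:-→d10:-→d11:-→d12:H1→d13:-→d14:-→d15:-→d16:-→d17:-→d18:-→d19:-→d20:H2→d21:-→d22:-→d23:-→d24:-→d25:-→d26:-→d27:H1→d28:-→d29:-→d30:-→d31:-→d32:H1  best=H1
  ? 155.0.1.50  path d0:H1→d1:H1→d2:-→d3:-→d4:-→d5:-→d6:-→d7:-→d8:H0→d9:-  best=H0
  add 155.67.80.0/20 -> H2 at depth 20
  add 140.95.96.0/20 -> H2 at depth 20
  ? 155.0.9.21  path d0:H1→d1:H1→d2:-→d3:-→d4:-→d5:-→d6:-→d7:-→d8:H0→d9:-  best=H0
  add 155.64.0.0/12 -> H2 at depth 12
  ? 155.67.82.70  path d0:H1→d1:H1→d2:-→d3:-→d4:-→d5:-→d6:-→d7:-→d8:H0→d9:-→d10:-→d11:-→d12:H2→d13:-→d14:-→d15:-→d16:-→d17:-→d18:-→d19:-→d20:H2→d21:-→d22:-→d23:-→d24:-→d25:-→d26:-→d27:H1  best=H1
  ? 185.87.94.53  path d0:H1→d1:H1→d2:-  best=H1
  - 0.0.0.0/0 clear@0
  add 0.0.0.0/0 -> H2 at depth 0
  - 155.67.80.0/20 clear@20

== LOOKUPS ==
["H1","H1","H1","no-route","H1","H0","H0","H1","H1"]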